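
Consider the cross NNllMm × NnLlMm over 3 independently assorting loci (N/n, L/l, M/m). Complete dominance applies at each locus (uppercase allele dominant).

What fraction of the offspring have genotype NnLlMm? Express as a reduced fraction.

NNllMm gametes: NlM×4, Nlm×4
NnLlMm gametes: NLM×1, NLm×1, NlM×1, Nlm×1, nLM×1, nLm×1, nlM×1, nlm×1
NNllMm×NnLlMm grid (8·8=64): NNLlMM=4 NNLlMm=8 NNLlmm=4 NNllMM=4 NNllMm=8 NNllmm=4 NnLlMM=4 NnLlMm=8 NnLlmm=4 NnllMM=4 NnllMm=8 Nnllmm=4
NnLlMm hits 8/64; gcd=8; 8÷8/64÷8 = 1/8

P(NnLlMm) = 1/8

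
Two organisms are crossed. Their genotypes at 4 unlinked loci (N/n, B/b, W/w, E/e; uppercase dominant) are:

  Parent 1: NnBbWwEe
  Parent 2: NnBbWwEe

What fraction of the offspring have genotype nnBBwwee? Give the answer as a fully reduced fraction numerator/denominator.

P(nnBBwwee) = 1/256

NnBbWwEe gametes: NBWE×1, NBWe×1, NBwE×1, NBwe×1, NbWE×1, NbWe×1, NbwE×1, Nbwe×1, nBWE×1, nBWe×1, nBwE×1, nBwe×1, nbWE×1, nbWe×1, nbwE×1, nbwe×1
NnBbWwEe gametes: NBWE×1, NBWe×1, NBwE×1, NBwe×1, NbWE×1, NbWe×1, NbwE×1, Nbwe×1, nBWE×1, nBWe×1, nBwE×1, nBwe×1, nbWE×1, nbWe×1, nbwE×1, nbwe×1
NnBbWwEe×NnBbWwEe grid (16·16=256): NNBBWWEE=1 NNBBWWEe=2 NNBBWWee=1 NNBBWwEE=2 NNBBWwEe=4 NNBBWwee=2 NNBBwwEE=1 NNBBwwEe=2 NNBBwwee=1 NNBbWWEE=2 NNBbWWEe=4 NNBbWWee=2 NNBbWwEE=4 NNBbWwEe=8 NNBbWwee=4 NNBbwwEE=2 NNBbwwEe=4 NNBbwwee=2 NNbbWWEE=1 NNbbWWEe=2 NNbbWWee=1 NNbbWwEE=2 NNbbWwEe=4 NNbbWwee=2 NNbbwwEE=1 NNbbwwEe=2 NNbbwwee=1 NnBBWWEE=2 NnBBWWEe=4 NnBBWWee=2 NnBBWwEE=4 NnBBWwEe=8 NnBBWwee=4 NnBBwwEE=2 NnBBwwEe=4 NnBBwwee=2 NnBbWWEE=4 NnBbWWEe=8 NnBbWWee=4 NnBbWwEE=8 NnBbWwEe=16 NnBbWwee=8 NnBbwwEE=4 NnBbwwEe=8 NnBbwwee=4 NnbbWWEE=2 NnbbWWEe=4 NnbbWWee=2 NnbbWwEE=4 NnbbWwEe=8 NnbbWwee=4 NnbbwwEE=2 NnbbwwEe=4 Nnbbwwee=2 nnBBWWEE=1 nnBBWWEe=2 nnBBWWee=1 nnBBWwEE=2 nnBBWwEe=4 nnBBWwee=2 nnBBwwEE=1 nnBBwwEe=2 nnBBwwee=1 nnBbWWEE=2 nnBbWWEe=4 nnBbWWee=2 nnBbWwEE=4 nnBbWwEe=8 nnBbWwee=4 nnBbwwEE=2 nnBbwwEe=4 nnBbwwee=2 nnbbWWEE=1 nnbbWWEe=2 nnbbWWee=1 nnbbWwEE=2 nnbbWwEe=4 nnbbWwee=2 nnbbwwEE=1 nnbbwwEe=2 nnbbwwee=1
nnBBwwee hits 1/256; gcd=1; 1÷1/256÷1 = 1/256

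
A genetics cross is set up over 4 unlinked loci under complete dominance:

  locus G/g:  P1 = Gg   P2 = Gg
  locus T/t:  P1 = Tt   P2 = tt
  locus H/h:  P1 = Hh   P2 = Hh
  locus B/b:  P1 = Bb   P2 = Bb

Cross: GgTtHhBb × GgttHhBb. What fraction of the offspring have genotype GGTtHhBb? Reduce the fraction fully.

GgTtHhBb gametes: GTHB×1, GTHb×1, GThB×1, GThb×1, GtHB×1, GtHb×1, GthB×1, Gthb×1, gTHB×1, gTHb×1, gThB×1, gThb×1, gtHB×1, gtHb×1, gthB×1, gthb×1
GgttHhBb gametes: GtHB×2, GtHb×2, GthB×2, Gthb×2, gtHB×2, gtHb×2, gthB×2, gthb×2
GgTtHhBb×GgttHhBb grid (16·16=256): GGTtHHBB=2 GGTtHHBb=4 GGTtHHbb=2 GGTtHhBB=4 GGTtHhBb=8 GGTtHhbb=4 GGTthhBB=2 GGTthhBb=4 GGTthhbb=2 GGttHHBB=2 GGttHHBb=4 GGttHHbb=2 GGttHhBB=4 GGttHhBb=8 GGttHhbb=4 GGtthhBB=2 GGtthhBb=4 GGtthhbb=2 GgTtHHBB=4 GgTtHHBb=8 GgTtHHbb=4 GgTtHhBB=8 GgTtHhBb=16 GgTtHhbb=8 GgTthhBB=4 GgTthhBb=8 GgTthhbb=4 GgttHHBB=4 GgttHHBb=8 GgttHHbb=4 GgttHhBB=8 GgttHhBb=16 GgttHhbb=8 GgtthhBB=4 GgtthhBb=8 Ggtthhbb=4 ggTtHHBB=2 ggTtHHBb=4 ggTtHHbb=2 ggTtHhBB=4 ggTtHhBb=8 ggTtHhbb=4 ggTthhBB=2 ggTthhBb=4 ggTthhbb=2 ggttHHBB=2 ggttHHBb=4 ggttHHbb=2 ggttHhBB=4 ggttHhBb=8 ggttHhbb=4 ggtthhBB=2 ggtthhBb=4 ggtthhbb=2
GGTtHhBb hits 8/256; gcd=8; 8÷8/256÷8 = 1/32

P(GGTtHhBb) = 1/32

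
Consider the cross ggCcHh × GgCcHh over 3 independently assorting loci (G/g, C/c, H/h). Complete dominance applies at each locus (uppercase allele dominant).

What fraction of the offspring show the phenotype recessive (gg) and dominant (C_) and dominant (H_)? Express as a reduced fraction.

P(gg C_ H_) = 9/32

ggCcHh gametes: gCH×2, gCh×2, gcH×2, gch×2
GgCcHh gametes: GCH×1, GCh×1, GcH×1, Gch×1, gCH×1, gCh×1, gcH×1, gch×1
ggCcHh×GgCcHh grid (8·8=64): GgCCHH=2 GgCCHh=4 GgCChh=2 GgCcHH=4 GgCcHh=8 GgCchh=4 GgccHH=2 GgccHh=4 Ggcchh=2 ggCCHH=2 ggCCHh=4 ggCChh=2 ggCcHH=4 ggCcHh=8 ggCchh=4 ggccHH=2 ggccHh=4 ggcchh=2
gg C_ H_ hits 18/64; gcd=2; 18÷2/64÷2 = 9/32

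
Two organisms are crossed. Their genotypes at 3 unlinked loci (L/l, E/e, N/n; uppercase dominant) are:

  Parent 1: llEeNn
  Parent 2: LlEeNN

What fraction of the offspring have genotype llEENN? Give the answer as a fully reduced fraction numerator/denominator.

P(llEENN) = 1/16

llEeNn gametes: lEN×2, lEn×2, leN×2, len×2
LlEeNN gametes: LEN×2, LeN×2, lEN×2, leN×2
llEeNn×LlEeNN grid (8·8=64): LlEENN=4 LlEENn=4 LlEeNN=8 LlEeNn=8 LleeNN=4 LleeNn=4 llEENN=4 llEENn=4 llEeNN=8 llEeNn=8 lleeNN=4 lleeNn=4
llEENN hits 4/64; gcd=4; 4÷4/64÷4 = 1/16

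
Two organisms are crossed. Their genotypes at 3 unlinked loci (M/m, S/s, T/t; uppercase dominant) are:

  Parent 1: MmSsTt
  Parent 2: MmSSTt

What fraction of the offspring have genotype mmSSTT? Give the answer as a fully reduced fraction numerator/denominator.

P(mmSSTT) = 1/32

MmSsTt gametes: MST×1, MSt×1, MsT×1, Mst×1, mST×1, mSt×1, msT×1, mst×1
MmSSTt gametes: MST×2, MSt×2, mST×2, mSt×2
MmSsTt×MmSSTt grid (8·8=64): MMSSTT=2 MMSSTt=4 MMSStt=2 MMSsTT=2 MMSsTt=4 MMSstt=2 MmSSTT=4 MmSSTt=8 MmSStt=4 MmSsTT=4 MmSsTt=8 MmSstt=4 mmSSTT=2 mmSSTt=4 mmSStt=2 mmSsTT=2 mmSsTt=4 mmSstt=2
mmSSTT hits 2/64; gcd=2; 2÷2/64÷2 = 1/32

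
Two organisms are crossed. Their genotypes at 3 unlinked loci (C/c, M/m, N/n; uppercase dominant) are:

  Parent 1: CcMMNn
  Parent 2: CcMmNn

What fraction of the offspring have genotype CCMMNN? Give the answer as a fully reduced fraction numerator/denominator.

CcMMNn gametes: CMN×2, CMn×2, cMN×2, cMn×2
CcMmNn gametes: CMN×1, CMn×1, CmN×1, Cmn×1, cMN×1, cMn×1, cmN×1, cmn×1
CcMMNn×CcMmNn grid (8·8=64): CCMMNN=2 CCMMNn=4 CCMMnn=2 CCMmNN=2 CCMmNn=4 CCMmnn=2 CcMMNN=4 CcMMNn=8 CcMMnn=4 CcMmNN=4 CcMmNn=8 CcMmnn=4 ccMMNN=2 ccMMNn=4 ccMMnn=2 ccMmNN=2 ccMmNn=4 ccMmnn=2
CCMMNN hits 2/64; gcd=2; 2÷2/64÷2 = 1/32

P(CCMMNN) = 1/32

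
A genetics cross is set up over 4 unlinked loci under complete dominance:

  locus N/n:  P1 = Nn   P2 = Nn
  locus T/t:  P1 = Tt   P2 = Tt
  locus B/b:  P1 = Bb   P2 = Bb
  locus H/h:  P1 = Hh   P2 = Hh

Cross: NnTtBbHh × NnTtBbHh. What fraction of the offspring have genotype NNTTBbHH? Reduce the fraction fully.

P(NNTTBbHH) = 1/128

NnTtBbHh gametes: NTBH×1, NTBh×1, NTbH×1, NTbh×1, NtBH×1, NtBh×1, NtbH×1, Ntbh×1, nTBH×1, nTBh×1, nTbH×1, nTbh×1, ntBH×1, ntBh×1, ntbH×1, ntbh×1
NnTtBbHh gametes: NTBH×1, NTBh×1, NTbH×1, NTbh×1, NtBH×1, NtBh×1, NtbH×1, Ntbh×1, nTBH×1, nTBh×1, nTbH×1, nTbh×1, ntBH×1, ntBh×1, ntbH×1, ntbh×1
NnTtBbHh×NnTtBbHh grid (16·16=256): NNTTBBHH=1 NNTTBBHh=2 NNTTBBhh=1 NNTTBbHH=2 NNTTBbHh=4 NNTTBbhh=2 NNTTbbHH=1 NNTTbbHh=2 NNTTbbhh=1 NNTtBBHH=2 NNTtBBHh=4 NNTtBBhh=2 NNTtBbHH=4 NNTtBbHh=8 NNTtBbhh=4 NNTtbbHH=2 NNTtbbHh=4 NNTtbbhh=2 NNttBBHH=1 NNttBBHh=2 NNttBBhh=1 NNttBbHH=2 NNttBbHh=4 NNttBbhh=2 NNttbbHH=1 NNttbbHh=2 NNttbbhh=1 NnTTBBHH=2 NnTTBBHh=4 NnTTBBhh=2 NnTTBbHH=4 NnTTBbHh=8 NnTTBbhh=4 NnTTbbHH=2 NnTTbbHh=4 NnTTbbhh=2 NnTtBBHH=4 NnTtBBHh=8 NnTtBBhh=4 NnTtBbHH=8 NnTtBbHh=16 NnTtBbhh=8 NnTtbbHH=4 NnTtbbHh=8 NnTtbbhh=4 NnttBBHH=2 NnttBBHh=4 NnttBBhh=2 NnttBbHH=4 NnttBbHh=8 NnttBbhh=4 NnttbbHH=2 NnttbbHh=4 Nnttbbhh=2 nnTTBBHH=1 nnTTBBHh=2 nnTTBBhh=1 nnTTBbHH=2 nnTTBbHh=4 nnTTBbhh=2 nnTTbbHH=1 nnTTbbHh=2 nnTTbbhh=1 nnTtBBHH=2 nnTtBBHh=4 nnTtBBhh=2 nnTtBbHH=4 nnTtBbHh=8 nnTtBbhh=4 nnTtbbHH=2 nnTtbbHh=4 nnTtbbhh=2 nnttBBHH=1 nnttBBHh=2 nnttBBhh=1 nnttBbHH=2 nnttBbHh=4 nnttBbhh=2 nnttbbHH=1 nnttbbHh=2 nnttbbhh=1
NNTTBbHH hits 2/256; gcd=2; 2÷2/256÷2 = 1/128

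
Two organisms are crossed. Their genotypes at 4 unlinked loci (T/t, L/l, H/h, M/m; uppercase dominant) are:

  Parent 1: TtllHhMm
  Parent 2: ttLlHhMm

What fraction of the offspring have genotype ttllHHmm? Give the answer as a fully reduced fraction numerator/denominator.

P(ttllHHmm) = 1/64

TtllHhMm gametes: TlHM×2, TlHm×2, TlhM×2, Tlhm×2, tlHM×2, tlHm×2, tlhM×2, tlhm×2
ttLlHhMm gametes: tLHM×2, tLHm×2, tLhM×2, tLhm×2, tlHM×2, tlHm×2, tlhM×2, tlhm×2
TtllHhMm×ttLlHhMm grid (16·16=256): TtLlHHMM=4 TtLlHHMm=8 TtLlHHmm=4 TtLlHhMM=8 TtLlHhMm=16 TtLlHhmm=8 TtLlhhMM=4 TtLlhhMm=8 TtLlhhmm=4 TtllHHMM=4 TtllHHMm=8 TtllHHmm=4 TtllHhMM=8 TtllHhMm=16 TtllHhmm=8 TtllhhMM=4 TtllhhMm=8 Ttllhhmm=4 ttLlHHMM=4 ttLlHHMm=8 ttLlHHmm=4 ttLlHhMM=8 ttLlHhMm=16 ttLlHhmm=8 ttLlhhMM=4 ttLlhhMm=8 ttLlhhmm=4 ttllHHMM=4 ttllHHMm=8 ttllHHmm=4 ttllHhMM=8 ttllHhMm=16 ttllHhmm=8 ttllhhMM=4 ttllhhMm=8 ttllhhmm=4
ttllHHmm hits 4/256; gcd=4; 4÷4/256÷4 = 1/64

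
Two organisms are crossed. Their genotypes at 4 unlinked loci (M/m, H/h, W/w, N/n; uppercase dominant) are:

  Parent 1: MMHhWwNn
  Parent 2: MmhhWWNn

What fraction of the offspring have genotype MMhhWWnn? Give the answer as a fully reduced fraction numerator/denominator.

MMHhWwNn gametes: MHWN×2, MHWn×2, MHwN×2, MHwn×2, MhWN×2, MhWn×2, MhwN×2, Mhwn×2
MmhhWWNn gametes: MhWN×4, MhWn×4, mhWN×4, mhWn×4
MMHhWwNn×MmhhWWNn grid (16·16=256): MMHhWWNN=8 MMHhWWNn=16 MMHhWWnn=8 MMHhWwNN=8 MMHhWwNn=16 MMHhWwnn=8 MMhhWWNN=8 MMhhWWNn=16 MMhhWWnn=8 MMhhWwNN=8 MMhhWwNn=16 MMhhWwnn=8 MmHhWWNN=8 MmHhWWNn=16 MmHhWWnn=8 MmHhWwNN=8 MmHhWwNn=16 MmHhWwnn=8 MmhhWWNN=8 MmhhWWNn=16 MmhhWWnn=8 MmhhWwNN=8 MmhhWwNn=16 MmhhWwnn=8
MMhhWWnn hits 8/256; gcd=8; 8÷8/256÷8 = 1/32

P(MMhhWWnn) = 1/32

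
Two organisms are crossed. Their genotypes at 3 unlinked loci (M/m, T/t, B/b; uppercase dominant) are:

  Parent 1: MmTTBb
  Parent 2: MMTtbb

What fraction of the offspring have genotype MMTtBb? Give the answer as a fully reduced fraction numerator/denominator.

P(MMTtBb) = 1/8

MmTTBb gametes: MTB×2, MTb×2, mTB×2, mTb×2
MMTtbb gametes: MTb×4, Mtb×4
MmTTBb×MMTtbb grid (8·8=64): MMTTBb=8 MMTTbb=8 MMTtBb=8 MMTtbb=8 MmTTBb=8 MmTTbb=8 MmTtBb=8 MmTtbb=8
MMTtBb hits 8/64; gcd=8; 8÷8/64÷8 = 1/8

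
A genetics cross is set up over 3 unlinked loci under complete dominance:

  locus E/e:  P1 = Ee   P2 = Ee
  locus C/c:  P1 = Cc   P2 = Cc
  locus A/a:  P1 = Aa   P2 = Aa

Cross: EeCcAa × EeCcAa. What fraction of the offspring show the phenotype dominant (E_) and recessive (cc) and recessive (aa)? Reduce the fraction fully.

EeCcAa gametes: ECA×1, ECa×1, EcA×1, Eca×1, eCA×1, eCa×1, ecA×1, eca×1
EeCcAa gametes: ECA×1, ECa×1, EcA×1, Eca×1, eCA×1, eCa×1, ecA×1, eca×1
EeCcAa×EeCcAa grid (8·8=64): EECCAA=1 EECCAa=2 EECCaa=1 EECcAA=2 EECcAa=4 EECcaa=2 EEccAA=1 EEccAa=2 EEccaa=1 EeCCAA=2 EeCCAa=4 EeCCaa=2 EeCcAA=4 EeCcAa=8 EeCcaa=4 EeccAA=2 EeccAa=4 Eeccaa=2 eeCCAA=1 eeCCAa=2 eeCCaa=1 eeCcAA=2 eeCcAa=4 eeCcaa=2 eeccAA=1 eeccAa=2 eeccaa=1
E_ cc aa hits 3/64; gcd=1; 3÷1/64÷1 = 3/64

P(E_ cc aa) = 3/64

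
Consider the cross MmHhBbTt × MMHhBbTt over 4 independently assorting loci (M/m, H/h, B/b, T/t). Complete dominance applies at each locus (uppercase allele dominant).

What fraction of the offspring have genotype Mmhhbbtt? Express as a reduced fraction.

MmHhBbTt gametes: MHBT×1, MHBt×1, MHbT×1, MHbt×1, MhBT×1, MhBt×1, MhbT×1, Mhbt×1, mHBT×1, mHBt×1, mHbT×1, mHbt×1, mhBT×1, mhBt×1, mhbT×1, mhbt×1
MMHhBbTt gametes: MHBT×2, MHBt×2, MHbT×2, MHbt×2, MhBT×2, MhBt×2, MhbT×2, Mhbt×2
MmHhBbTt×MMHhBbTt grid (16·16=256): MMHHBBTT=2 MMHHBBTt=4 MMHHBBtt=2 MMHHBbTT=4 MMHHBbTt=8 MMHHBbtt=4 MMHHbbTT=2 MMHHbbTt=4 MMHHbbtt=2 MMHhBBTT=4 MMHhBBTt=8 MMHhBBtt=4 MMHhBbTT=8 MMHhBbTt=16 MMHhBbtt=8 MMHhbbTT=4 MMHhbbTt=8 MMHhbbtt=4 MMhhBBTT=2 MMhhBBTt=4 MMhhBBtt=2 MMhhBbTT=4 MMhhBbTt=8 MMhhBbtt=4 MMhhbbTT=2 MMhhbbTt=4 MMhhbbtt=2 MmHHBBTT=2 MmHHBBTt=4 MmHHBBtt=2 MmHHBbTT=4 MmHHBbTt=8 MmHHBbtt=4 MmHHbbTT=2 MmHHbbTt=4 MmHHbbtt=2 MmHhBBTT=4 MmHhBBTt=8 MmHhBBtt=4 MmHhBbTT=8 MmHhBbTt=16 MmHhBbtt=8 MmHhbbTT=4 MmHhbbTt=8 MmHhbbtt=4 MmhhBBTT=2 MmhhBBTt=4 MmhhBBtt=2 MmhhBbTT=4 MmhhBbTt=8 MmhhBbtt=4 MmhhbbTT=2 MmhhbbTt=4 Mmhhbbtt=2
Mmhhbbtt hits 2/256; gcd=2; 2÷2/256÷2 = 1/128

P(Mmhhbbtt) = 1/128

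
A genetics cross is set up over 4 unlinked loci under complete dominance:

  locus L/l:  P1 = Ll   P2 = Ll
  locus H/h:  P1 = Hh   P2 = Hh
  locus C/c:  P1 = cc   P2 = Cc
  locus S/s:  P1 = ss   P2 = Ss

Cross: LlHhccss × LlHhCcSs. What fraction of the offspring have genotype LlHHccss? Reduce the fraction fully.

LlHhccss gametes: LHcs×4, Lhcs×4, lHcs×4, lhcs×4
LlHhCcSs gametes: LHCS×1, LHCs×1, LHcS×1, LHcs×1, LhCS×1, LhCs×1, LhcS×1, Lhcs×1, lHCS×1, lHCs×1, lHcS×1, lHcs×1, lhCS×1, lhCs×1, lhcS×1, lhcs×1
LlHhccss×LlHhCcSs grid (16·16=256): LLHHCcSs=4 LLHHCcss=4 LLHHccSs=4 LLHHccss=4 LLHhCcSs=8 LLHhCcss=8 LLHhccSs=8 LLHhccss=8 LLhhCcSs=4 LLhhCcss=4 LLhhccSs=4 LLhhccss=4 LlHHCcSs=8 LlHHCcss=8 LlHHccSs=8 LlHHccss=8 LlHhCcSs=16 LlHhCcss=16 LlHhccSs=16 LlHhccss=16 LlhhCcSs=8 LlhhCcss=8 LlhhccSs=8 Llhhccss=8 llHHCcSs=4 llHHCcss=4 llHHccSs=4 llHHccss=4 llHhCcSs=8 llHhCcss=8 llHhccSs=8 llHhccss=8 llhhCcSs=4 llhhCcss=4 llhhccSs=4 llhhccss=4
LlHHccss hits 8/256; gcd=8; 8÷8/256÷8 = 1/32

P(LlHHccss) = 1/32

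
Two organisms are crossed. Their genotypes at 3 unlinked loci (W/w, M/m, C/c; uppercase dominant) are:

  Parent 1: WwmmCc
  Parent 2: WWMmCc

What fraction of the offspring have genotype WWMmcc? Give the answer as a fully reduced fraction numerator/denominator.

P(WWMmcc) = 1/16

WwmmCc gametes: WmC×2, Wmc×2, wmC×2, wmc×2
WWMmCc gametes: WMC×2, WMc×2, WmC×2, Wmc×2
WwmmCc×WWMmCc grid (8·8=64): WWMmCC=4 WWMmCc=8 WWMmcc=4 WWmmCC=4 WWmmCc=8 WWmmcc=4 WwMmCC=4 WwMmCc=8 WwMmcc=4 WwmmCC=4 WwmmCc=8 Wwmmcc=4
WWMmcc hits 4/64; gcd=4; 4÷4/64÷4 = 1/16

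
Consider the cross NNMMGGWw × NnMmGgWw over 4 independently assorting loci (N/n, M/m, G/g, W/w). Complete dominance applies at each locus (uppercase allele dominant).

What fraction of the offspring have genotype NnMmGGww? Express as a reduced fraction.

NNMMGGWw gametes: NMGW×8, NMGw×8
NnMmGgWw gametes: NMGW×1, NMGw×1, NMgW×1, NMgw×1, NmGW×1, NmGw×1, NmgW×1, Nmgw×1, nMGW×1, nMGw×1, nMgW×1, nMgw×1, nmGW×1, nmGw×1, nmgW×1, nmgw×1
NNMMGGWw×NnMmGgWw grid (16·16=256): NNMMGGWW=8 NNMMGGWw=16 NNMMGGww=8 NNMMGgWW=8 NNMMGgWw=16 NNMMGgww=8 NNMmGGWW=8 NNMmGGWw=16 NNMmGGww=8 NNMmGgWW=8 NNMmGgWw=16 NNMmGgww=8 NnMMGGWW=8 NnMMGGWw=16 NnMMGGww=8 NnMMGgWW=8 NnMMGgWw=16 NnMMGgww=8 NnMmGGWW=8 NnMmGGWw=16 NnMmGGww=8 NnMmGgWW=8 NnMmGgWw=16 NnMmGgww=8
NnMmGGww hits 8/256; gcd=8; 8÷8/256÷8 = 1/32

P(NnMmGGww) = 1/32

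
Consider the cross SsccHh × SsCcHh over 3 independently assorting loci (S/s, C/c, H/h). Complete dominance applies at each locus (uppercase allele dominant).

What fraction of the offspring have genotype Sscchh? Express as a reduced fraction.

SsccHh gametes: ScH×2, Sch×2, scH×2, sch×2
SsCcHh gametes: SCH×1, SCh×1, ScH×1, Sch×1, sCH×1, sCh×1, scH×1, sch×1
SsccHh×SsCcHh grid (8·8=64): SSCcHH=2 SSCcHh=4 SSCchh=2 SSccHH=2 SSccHh=4 SScchh=2 SsCcHH=4 SsCcHh=8 SsCchh=4 SsccHH=4 SsccHh=8 Sscchh=4 ssCcHH=2 ssCcHh=4 ssCchh=2 ssccHH=2 ssccHh=4 sscchh=2
Sscchh hits 4/64; gcd=4; 4÷4/64÷4 = 1/16

P(Sscchh) = 1/16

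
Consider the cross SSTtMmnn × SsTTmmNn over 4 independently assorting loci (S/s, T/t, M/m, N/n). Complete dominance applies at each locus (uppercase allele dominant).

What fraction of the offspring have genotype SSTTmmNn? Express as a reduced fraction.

SSTtMmnn gametes: STMn×4, STmn×4, StMn×4, Stmn×4
SsTTmmNn gametes: STmN×4, STmn×4, sTmN×4, sTmn×4
SSTtMmnn×SsTTmmNn grid (16·16=256): SSTTMmNn=16 SSTTMmnn=16 SSTTmmNn=16 SSTTmmnn=16 SSTtMmNn=16 SSTtMmnn=16 SSTtmmNn=16 SSTtmmnn=16 SsTTMmNn=16 SsTTMmnn=16 SsTTmmNn=16 SsTTmmnn=16 SsTtMmNn=16 SsTtMmnn=16 SsTtmmNn=16 SsTtmmnn=16
SSTTmmNn hits 16/256; gcd=16; 16÷16/256÷16 = 1/16

P(SSTTmmNn) = 1/16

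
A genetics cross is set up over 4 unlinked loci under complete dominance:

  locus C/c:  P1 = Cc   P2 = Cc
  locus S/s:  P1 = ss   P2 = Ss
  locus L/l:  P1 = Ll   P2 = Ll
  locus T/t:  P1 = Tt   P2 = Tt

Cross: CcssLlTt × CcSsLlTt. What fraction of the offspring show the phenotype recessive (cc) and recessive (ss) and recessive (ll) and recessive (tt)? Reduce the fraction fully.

P(cc ss ll tt) = 1/128

CcssLlTt gametes: CsLT×2, CsLt×2, CslT×2, Cslt×2, csLT×2, csLt×2, cslT×2, cslt×2
CcSsLlTt gametes: CSLT×1, CSLt×1, CSlT×1, CSlt×1, CsLT×1, CsLt×1, CslT×1, Cslt×1, cSLT×1, cSLt×1, cSlT×1, cSlt×1, csLT×1, csLt×1, cslT×1, cslt×1
CcssLlTt×CcSsLlTt grid (16·16=256): CCSsLLTT=2 CCSsLLTt=4 CCSsLLtt=2 CCSsLlTT=4 CCSsLlTt=8 CCSsLltt=4 CCSsllTT=2 CCSsllTt=4 CCSslltt=2 CCssLLTT=2 CCssLLTt=4 CCssLLtt=2 CCssLlTT=4 CCssLlTt=8 CCssLltt=4 CCssllTT=2 CCssllTt=4 CCsslltt=2 CcSsLLTT=4 CcSsLLTt=8 CcSsLLtt=4 CcSsLlTT=8 CcSsLlTt=16 CcSsLltt=8 CcSsllTT=4 CcSsllTt=8 CcSslltt=4 CcssLLTT=4 CcssLLTt=8 CcssLLtt=4 CcssLlTT=8 CcssLlTt=16 CcssLltt=8 CcssllTT=4 CcssllTt=8 Ccsslltt=4 ccSsLLTT=2 ccSsLLTt=4 ccSsLLtt=2 ccSsLlTT=4 ccSsLlTt=8 ccSsLltt=4 ccSsllTT=2 ccSsllTt=4 ccSslltt=2 ccssLLTT=2 ccssLLTt=4 ccssLLtt=2 ccssLlTT=4 ccssLlTt=8 ccssLltt=4 ccssllTT=2 ccssllTt=4 ccsslltt=2
cc ss ll tt hits 2/256; gcd=2; 2÷2/256÷2 = 1/128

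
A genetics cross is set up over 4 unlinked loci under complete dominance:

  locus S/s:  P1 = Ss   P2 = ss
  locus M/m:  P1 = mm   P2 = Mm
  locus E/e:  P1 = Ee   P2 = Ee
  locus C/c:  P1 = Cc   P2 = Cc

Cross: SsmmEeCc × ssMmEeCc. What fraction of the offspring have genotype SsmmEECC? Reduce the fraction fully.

SsmmEeCc gametes: SmEC×2, SmEc×2, SmeC×2, Smec×2, smEC×2, smEc×2, smeC×2, smec×2
ssMmEeCc gametes: sMEC×2, sMEc×2, sMeC×2, sMec×2, smEC×2, smEc×2, smeC×2, smec×2
SsmmEeCc×ssMmEeCc grid (16·16=256): SsMmEECC=4 SsMmEECc=8 SsMmEEcc=4 SsMmEeCC=8 SsMmEeCc=16 SsMmEecc=8 SsMmeeCC=4 SsMmeeCc=8 SsMmeecc=4 SsmmEECC=4 SsmmEECc=8 SsmmEEcc=4 SsmmEeCC=8 SsmmEeCc=16 SsmmEecc=8 SsmmeeCC=4 SsmmeeCc=8 Ssmmeecc=4 ssMmEECC=4 ssMmEECc=8 ssMmEEcc=4 ssMmEeCC=8 ssMmEeCc=16 ssMmEecc=8 ssMmeeCC=4 ssMmeeCc=8 ssMmeecc=4 ssmmEECC=4 ssmmEECc=8 ssmmEEcc=4 ssmmEeCC=8 ssmmEeCc=16 ssmmEecc=8 ssmmeeCC=4 ssmmeeCc=8 ssmmeecc=4
SsmmEECC hits 4/256; gcd=4; 4÷4/256÷4 = 1/64

P(SsmmEECC) = 1/64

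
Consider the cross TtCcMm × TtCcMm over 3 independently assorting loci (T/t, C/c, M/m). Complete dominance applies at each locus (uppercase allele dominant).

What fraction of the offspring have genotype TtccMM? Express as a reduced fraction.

P(TtccMM) = 1/32

TtCcMm gametes: TCM×1, TCm×1, TcM×1, Tcm×1, tCM×1, tCm×1, tcM×1, tcm×1
TtCcMm gametes: TCM×1, TCm×1, TcM×1, Tcm×1, tCM×1, tCm×1, tcM×1, tcm×1
TtCcMm×TtCcMm grid (8·8=64): TTCCMM=1 TTCCMm=2 TTCCmm=1 TTCcMM=2 TTCcMm=4 TTCcmm=2 TTccMM=1 TTccMm=2 TTccmm=1 TtCCMM=2 TtCCMm=4 TtCCmm=2 TtCcMM=4 TtCcMm=8 TtCcmm=4 TtccMM=2 TtccMm=4 Ttccmm=2 ttCCMM=1 ttCCMm=2 ttCCmm=1 ttCcMM=2 ttCcMm=4 ttCcmm=2 ttccMM=1 ttccMm=2 ttccmm=1
TtccMM hits 2/64; gcd=2; 2÷2/64÷2 = 1/32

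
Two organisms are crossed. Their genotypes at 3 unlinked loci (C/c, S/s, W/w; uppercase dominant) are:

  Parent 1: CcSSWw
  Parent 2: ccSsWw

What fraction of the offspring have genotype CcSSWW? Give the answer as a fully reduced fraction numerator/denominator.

P(CcSSWW) = 1/16

CcSSWw gametes: CSW×2, CSw×2, cSW×2, cSw×2
ccSsWw gametes: cSW×2, cSw×2, csW×2, csw×2
CcSSWw×ccSsWw grid (8·8=64): CcSSWW=4 CcSSWw=8 CcSSww=4 CcSsWW=4 CcSsWw=8 CcSsww=4 ccSSWW=4 ccSSWw=8 ccSSww=4 ccSsWW=4 ccSsWw=8 ccSsww=4
CcSSWW hits 4/64; gcd=4; 4÷4/64÷4 = 1/16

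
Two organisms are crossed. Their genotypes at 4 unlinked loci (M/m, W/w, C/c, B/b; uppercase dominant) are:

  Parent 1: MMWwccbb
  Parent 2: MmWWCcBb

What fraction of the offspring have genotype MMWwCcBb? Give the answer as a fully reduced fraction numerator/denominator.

P(MMWwCcBb) = 1/16

MMWwccbb gametes: MWcb×8, Mwcb×8
MmWWCcBb gametes: MWCB×2, MWCb×2, MWcB×2, MWcb×2, mWCB×2, mWCb×2, mWcB×2, mWcb×2
MMWwccbb×MmWWCcBb grid (16·16=256): MMWWCcBb=16 MMWWCcbb=16 MMWWccBb=16 MMWWccbb=16 MMWwCcBb=16 MMWwCcbb=16 MMWwccBb=16 MMWwccbb=16 MmWWCcBb=16 MmWWCcbb=16 MmWWccBb=16 MmWWccbb=16 MmWwCcBb=16 MmWwCcbb=16 MmWwccBb=16 MmWwccbb=16
MMWwCcBb hits 16/256; gcd=16; 16÷16/256÷16 = 1/16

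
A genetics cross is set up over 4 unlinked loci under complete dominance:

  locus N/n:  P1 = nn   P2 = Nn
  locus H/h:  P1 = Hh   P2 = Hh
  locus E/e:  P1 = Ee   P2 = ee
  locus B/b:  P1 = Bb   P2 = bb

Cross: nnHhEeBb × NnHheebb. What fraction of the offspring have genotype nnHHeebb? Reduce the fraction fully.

P(nnHHeebb) = 1/32

nnHhEeBb gametes: nHEB×2, nHEb×2, nHeB×2, nHeb×2, nhEB×2, nhEb×2, nheB×2, nheb×2
NnHheebb gametes: NHeb×4, Nheb×4, nHeb×4, nheb×4
nnHhEeBb×NnHheebb grid (16·16=256): NnHHEeBb=8 NnHHEebb=8 NnHHeeBb=8 NnHHeebb=8 NnHhEeBb=16 NnHhEebb=16 NnHheeBb=16 NnHheebb=16 NnhhEeBb=8 NnhhEebb=8 NnhheeBb=8 Nnhheebb=8 nnHHEeBb=8 nnHHEebb=8 nnHHeeBb=8 nnHHeebb=8 nnHhEeBb=16 nnHhEebb=16 nnHheeBb=16 nnHheebb=16 nnhhEeBb=8 nnhhEebb=8 nnhheeBb=8 nnhheebb=8
nnHHeebb hits 8/256; gcd=8; 8÷8/256÷8 = 1/32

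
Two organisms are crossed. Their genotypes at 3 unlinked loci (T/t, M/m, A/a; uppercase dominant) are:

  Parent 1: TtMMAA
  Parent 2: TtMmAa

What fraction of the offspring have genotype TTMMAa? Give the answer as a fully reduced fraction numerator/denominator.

P(TTMMAa) = 1/16

TtMMAA gametes: TMA×4, tMA×4
TtMmAa gametes: TMA×1, TMa×1, TmA×1, Tma×1, tMA×1, tMa×1, tmA×1, tma×1
TtMMAA×TtMmAa grid (8·8=64): TTMMAA=4 TTMMAa=4 TTMmAA=4 TTMmAa=4 TtMMAA=8 TtMMAa=8 TtMmAA=8 TtMmAa=8 ttMMAA=4 ttMMAa=4 ttMmAA=4 ttMmAa=4
TTMMAa hits 4/64; gcd=4; 4÷4/64÷4 = 1/16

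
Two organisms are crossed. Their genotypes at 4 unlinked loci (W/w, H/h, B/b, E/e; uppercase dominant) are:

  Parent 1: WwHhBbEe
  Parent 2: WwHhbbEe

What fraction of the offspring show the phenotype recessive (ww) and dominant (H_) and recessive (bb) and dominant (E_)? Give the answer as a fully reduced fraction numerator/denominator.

WwHhBbEe gametes: WHBE×1, WHBe×1, WHbE×1, WHbe×1, WhBE×1, WhBe×1, WhbE×1, Whbe×1, wHBE×1, wHBe×1, wHbE×1, wHbe×1, whBE×1, whBe×1, whbE×1, whbe×1
WwHhbbEe gametes: WHbE×2, WHbe×2, WhbE×2, Whbe×2, wHbE×2, wHbe×2, whbE×2, whbe×2
WwHhBbEe×WwHhbbEe grid (16·16=256): WWHHBbEE=2 WWHHBbEe=4 WWHHBbee=2 WWHHbbEE=2 WWHHbbEe=4 WWHHbbee=2 WWHhBbEE=4 WWHhBbEe=8 WWHhBbee=4 WWHhbbEE=4 WWHhbbEe=8 WWHhbbee=4 WWhhBbEE=2 WWhhBbEe=4 WWhhBbee=2 WWhhbbEE=2 WWhhbbEe=4 WWhhbbee=2 WwHHBbEE=4 WwHHBbEe=8 WwHHBbee=4 WwHHbbEE=4 WwHHbbEe=8 WwHHbbee=4 WwHhBbEE=8 WwHhBbEe=16 WwHhBbee=8 WwHhbbEE=8 WwHhbbEe=16 WwHhbbee=8 WwhhBbEE=4 WwhhBbEe=8 WwhhBbee=4 WwhhbbEE=4 WwhhbbEe=8 Wwhhbbee=4 wwHHBbEE=2 wwHHBbEe=4 wwHHBbee=2 wwHHbbEE=2 wwHHbbEe=4 wwHHbbee=2 wwHhBbEE=4 wwHhBbEe=8 wwHhBbee=4 wwHhbbEE=4 wwHhbbEe=8 wwHhbbee=4 wwhhBbEE=2 wwhhBbEe=4 wwhhBbee=2 wwhhbbEE=2 wwhhbbEe=4 wwhhbbee=2
ww H_ bb E_ hits 18/256; gcd=2; 18÷2/256÷2 = 9/128

P(ww H_ bb E_) = 9/128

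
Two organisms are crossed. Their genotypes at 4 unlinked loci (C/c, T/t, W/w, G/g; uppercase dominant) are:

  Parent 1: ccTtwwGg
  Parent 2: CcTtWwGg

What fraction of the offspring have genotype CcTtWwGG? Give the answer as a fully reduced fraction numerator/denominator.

P(CcTtWwGG) = 1/32

ccTtwwGg gametes: cTwG×4, cTwg×4, ctwG×4, ctwg×4
CcTtWwGg gametes: CTWG×1, CTWg×1, CTwG×1, CTwg×1, CtWG×1, CtWg×1, CtwG×1, Ctwg×1, cTWG×1, cTWg×1, cTwG×1, cTwg×1, ctWG×1, ctWg×1, ctwG×1, ctwg×1
ccTtwwGg×CcTtWwGg grid (16·16=256): CcTTWwGG=4 CcTTWwGg=8 CcTTWwgg=4 CcTTwwGG=4 CcTTwwGg=8 CcTTwwgg=4 CcTtWwGG=8 CcTtWwGg=16 CcTtWwgg=8 CcTtwwGG=8 CcTtwwGg=16 CcTtwwgg=8 CcttWwGG=4 CcttWwGg=8 CcttWwgg=4 CcttwwGG=4 CcttwwGg=8 Ccttwwgg=4 ccTTWwGG=4 ccTTWwGg=8 ccTTWwgg=4 ccTTwwGG=4 ccTTwwGg=8 ccTTwwgg=4 ccTtWwGG=8 ccTtWwGg=16 ccTtWwgg=8 ccTtwwGG=8 ccTtwwGg=16 ccTtwwgg=8 ccttWwGG=4 ccttWwGg=8 ccttWwgg=4 ccttwwGG=4 ccttwwGg=8 ccttwwgg=4
CcTtWwGG hits 8/256; gcd=8; 8÷8/256÷8 = 1/32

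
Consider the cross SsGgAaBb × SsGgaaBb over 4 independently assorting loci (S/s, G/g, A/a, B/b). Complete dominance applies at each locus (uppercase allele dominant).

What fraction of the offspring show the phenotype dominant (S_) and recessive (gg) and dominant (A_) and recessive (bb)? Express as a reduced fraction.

SsGgAaBb gametes: SGAB×1, SGAb×1, SGaB×1, SGab×1, SgAB×1, SgAb×1, SgaB×1, Sgab×1, sGAB×1, sGAb×1, sGaB×1, sGab×1, sgAB×1, sgAb×1, sgaB×1, sgab×1
SsGgaaBb gametes: SGaB×2, SGab×2, SgaB×2, Sgab×2, sGaB×2, sGab×2, sgaB×2, sgab×2
SsGgAaBb×SsGgaaBb grid (16·16=256): SSGGAaBB=2 SSGGAaBb=4 SSGGAabb=2 SSGGaaBB=2 SSGGaaBb=4 SSGGaabb=2 SSGgAaBB=4 SSGgAaBb=8 SSGgAabb=4 SSGgaaBB=4 SSGgaaBb=8 SSGgaabb=4 SSggAaBB=2 SSggAaBb=4 SSggAabb=2 SSggaaBB=2 SSggaaBb=4 SSggaabb=2 SsGGAaBB=4 SsGGAaBb=8 SsGGAabb=4 SsGGaaBB=4 SsGGaaBb=8 SsGGaabb=4 SsGgAaBB=8 SsGgAaBb=16 SsGgAabb=8 SsGgaaBB=8 SsGgaaBb=16 SsGgaabb=8 SsggAaBB=4 SsggAaBb=8 SsggAabb=4 SsggaaBB=4 SsggaaBb=8 Ssggaabb=4 ssGGAaBB=2 ssGGAaBb=4 ssGGAabb=2 ssGGaaBB=2 ssGGaaBb=4 ssGGaabb=2 ssGgAaBB=4 ssGgAaBb=8 ssGgAabb=4 ssGgaaBB=4 ssGgaaBb=8 ssGgaabb=4 ssggAaBB=2 ssggAaBb=4 ssggAabb=2 ssggaaBB=2 ssggaaBb=4 ssggaabb=2
S_ gg A_ bb hits 6/256; gcd=2; 6÷2/256÷2 = 3/128

P(S_ gg A_ bb) = 3/128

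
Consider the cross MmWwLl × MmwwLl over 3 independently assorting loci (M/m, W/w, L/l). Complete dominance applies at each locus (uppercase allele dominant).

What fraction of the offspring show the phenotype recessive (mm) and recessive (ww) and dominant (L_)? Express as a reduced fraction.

P(mm ww L_) = 3/32

MmWwLl gametes: MWL×1, MWl×1, MwL×1, Mwl×1, mWL×1, mWl×1, mwL×1, mwl×1
MmwwLl gametes: MwL×2, Mwl×2, mwL×2, mwl×2
MmWwLl×MmwwLl grid (8·8=64): MMWwLL=2 MMWwLl=4 MMWwll=2 MMwwLL=2 MMwwLl=4 MMwwll=2 MmWwLL=4 MmWwLl=8 MmWwll=4 MmwwLL=4 MmwwLl=8 Mmwwll=4 mmWwLL=2 mmWwLl=4 mmWwll=2 mmwwLL=2 mmwwLl=4 mmwwll=2
mm ww L_ hits 6/64; gcd=2; 6÷2/64÷2 = 3/32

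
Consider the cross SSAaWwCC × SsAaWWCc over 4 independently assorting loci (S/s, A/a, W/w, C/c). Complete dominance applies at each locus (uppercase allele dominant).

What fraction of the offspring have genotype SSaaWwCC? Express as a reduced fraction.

P(SSaaWwCC) = 1/32

SSAaWwCC gametes: SAWC×4, SAwC×4, SaWC×4, SawC×4
SsAaWWCc gametes: SAWC×2, SAWc×2, SaWC×2, SaWc×2, sAWC×2, sAWc×2, saWC×2, saWc×2
SSAaWwCC×SsAaWWCc grid (16·16=256): SSAAWWCC=8 SSAAWWCc=8 SSAAWwCC=8 SSAAWwCc=8 SSAaWWCC=16 SSAaWWCc=16 SSAaWwCC=16 SSAaWwCc=16 SSaaWWCC=8 SSaaWWCc=8 SSaaWwCC=8 SSaaWwCc=8 SsAAWWCC=8 SsAAWWCc=8 SsAAWwCC=8 SsAAWwCc=8 SsAaWWCC=16 SsAaWWCc=16 SsAaWwCC=16 SsAaWwCc=16 SsaaWWCC=8 SsaaWWCc=8 SsaaWwCC=8 SsaaWwCc=8
SSaaWwCC hits 8/256; gcd=8; 8÷8/256÷8 = 1/32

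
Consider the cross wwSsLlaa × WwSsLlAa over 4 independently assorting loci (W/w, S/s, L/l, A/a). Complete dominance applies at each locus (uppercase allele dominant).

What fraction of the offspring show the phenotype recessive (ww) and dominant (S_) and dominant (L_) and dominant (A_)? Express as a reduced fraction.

P(ww S_ L_ A_) = 9/64

wwSsLlaa gametes: wSLa×4, wSla×4, wsLa×4, wsla×4
WwSsLlAa gametes: WSLA×1, WSLa×1, WSlA×1, WSla×1, WsLA×1, WsLa×1, WslA×1, Wsla×1, wSLA×1, wSLa×1, wSlA×1, wSla×1, wsLA×1, wsLa×1, wslA×1, wsla×1
wwSsLlaa×WwSsLlAa grid (16·16=256): WwSSLLAa=4 WwSSLLaa=4 WwSSLlAa=8 WwSSLlaa=8 WwSSllAa=4 WwSSllaa=4 WwSsLLAa=8 WwSsLLaa=8 WwSsLlAa=16 WwSsLlaa=16 WwSsllAa=8 WwSsllaa=8 WwssLLAa=4 WwssLLaa=4 WwssLlAa=8 WwssLlaa=8 WwssllAa=4 Wwssllaa=4 wwSSLLAa=4 wwSSLLaa=4 wwSSLlAa=8 wwSSLlaa=8 wwSSllAa=4 wwSSllaa=4 wwSsLLAa=8 wwSsLLaa=8 wwSsLlAa=16 wwSsLlaa=16 wwSsllAa=8 wwSsllaa=8 wwssLLAa=4 wwssLLaa=4 wwssLlAa=8 wwssLlaa=8 wwssllAa=4 wwssllaa=4
ww S_ L_ A_ hits 36/256; gcd=4; 36÷4/256÷4 = 9/64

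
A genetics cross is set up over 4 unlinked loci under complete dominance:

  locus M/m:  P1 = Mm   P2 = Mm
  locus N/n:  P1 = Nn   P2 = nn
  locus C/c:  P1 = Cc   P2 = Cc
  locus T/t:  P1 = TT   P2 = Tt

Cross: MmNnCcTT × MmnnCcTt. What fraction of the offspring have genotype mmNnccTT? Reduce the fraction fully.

P(mmNnccTT) = 1/64

MmNnCcTT gametes: MNCT×2, MNcT×2, MnCT×2, MncT×2, mNCT×2, mNcT×2, mnCT×2, mncT×2
MmnnCcTt gametes: MnCT×2, MnCt×2, MncT×2, Mnct×2, mnCT×2, mnCt×2, mncT×2, mnct×2
MmNnCcTT×MmnnCcTt grid (16·16=256): MMNnCCTT=4 MMNnCCTt=4 MMNnCcTT=8 MMNnCcTt=8 MMNnccTT=4 MMNnccTt=4 MMnnCCTT=4 MMnnCCTt=4 MMnnCcTT=8 MMnnCcTt=8 MMnnccTT=4 MMnnccTt=4 MmNnCCTT=8 MmNnCCTt=8 MmNnCcTT=16 MmNnCcTt=16 MmNnccTT=8 MmNnccTt=8 MmnnCCTT=8 MmnnCCTt=8 MmnnCcTT=16 MmnnCcTt=16 MmnnccTT=8 MmnnccTt=8 mmNnCCTT=4 mmNnCCTt=4 mmNnCcTT=8 mmNnCcTt=8 mmNnccTT=4 mmNnccTt=4 mmnnCCTT=4 mmnnCCTt=4 mmnnCcTT=8 mmnnCcTt=8 mmnnccTT=4 mmnnccTt=4
mmNnccTT hits 4/256; gcd=4; 4÷4/256÷4 = 1/64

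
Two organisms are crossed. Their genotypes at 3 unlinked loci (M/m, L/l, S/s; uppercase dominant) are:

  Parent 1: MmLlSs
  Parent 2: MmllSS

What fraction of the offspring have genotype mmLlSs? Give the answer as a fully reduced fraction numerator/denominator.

P(mmLlSs) = 1/16

MmLlSs gametes: MLS×1, MLs×1, MlS×1, Mls×1, mLS×1, mLs×1, mlS×1, mls×1
MmllSS gametes: MlS×4, mlS×4
MmLlSs×MmllSS grid (8·8=64): MMLlSS=4 MMLlSs=4 MMllSS=4 MMllSs=4 MmLlSS=8 MmLlSs=8 MmllSS=8 MmllSs=8 mmLlSS=4 mmLlSs=4 mmllSS=4 mmllSs=4
mmLlSs hits 4/64; gcd=4; 4÷4/64÷4 = 1/16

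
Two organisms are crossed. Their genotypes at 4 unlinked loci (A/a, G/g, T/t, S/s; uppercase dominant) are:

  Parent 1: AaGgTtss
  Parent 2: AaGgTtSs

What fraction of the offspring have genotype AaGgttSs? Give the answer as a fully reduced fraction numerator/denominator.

P(AaGgttSs) = 1/32

AaGgTtss gametes: AGTs×2, AGts×2, AgTs×2, Agts×2, aGTs×2, aGts×2, agTs×2, agts×2
AaGgTtSs gametes: AGTS×1, AGTs×1, AGtS×1, AGts×1, AgTS×1, AgTs×1, AgtS×1, Agts×1, aGTS×1, aGTs×1, aGtS×1, aGts×1, agTS×1, agTs×1, agtS×1, agts×1
AaGgTtss×AaGgTtSs grid (16·16=256): AAGGTTSs=2 AAGGTTss=2 AAGGTtSs=4 AAGGTtss=4 AAGGttSs=2 AAGGttss=2 AAGgTTSs=4 AAGgTTss=4 AAGgTtSs=8 AAGgTtss=8 AAGgttSs=4 AAGgttss=4 AAggTTSs=2 AAggTTss=2 AAggTtSs=4 AAggTtss=4 AAggttSs=2 AAggttss=2 AaGGTTSs=4 AaGGTTss=4 AaGGTtSs=8 AaGGTtss=8 AaGGttSs=4 AaGGttss=4 AaGgTTSs=8 AaGgTTss=8 AaGgTtSs=16 AaGgTtss=16 AaGgttSs=8 AaGgttss=8 AaggTTSs=4 AaggTTss=4 AaggTtSs=8 AaggTtss=8 AaggttSs=4 Aaggttss=4 aaGGTTSs=2 aaGGTTss=2 aaGGTtSs=4 aaGGTtss=4 aaGGttSs=2 aaGGttss=2 aaGgTTSs=4 aaGgTTss=4 aaGgTtSs=8 aaGgTtss=8 aaGgttSs=4 aaGgttss=4 aaggTTSs=2 aaggTTss=2 aaggTtSs=4 aaggTtss=4 aaggttSs=2 aaggttss=2
AaGgttSs hits 8/256; gcd=8; 8÷8/256÷8 = 1/32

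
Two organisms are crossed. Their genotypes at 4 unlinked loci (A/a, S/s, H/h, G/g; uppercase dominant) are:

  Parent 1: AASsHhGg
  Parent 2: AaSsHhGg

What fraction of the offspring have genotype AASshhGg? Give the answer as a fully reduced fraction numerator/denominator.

P(AASshhGg) = 1/32

AASsHhGg gametes: ASHG×2, ASHg×2, AShG×2, AShg×2, AsHG×2, AsHg×2, AshG×2, Ashg×2
AaSsHhGg gametes: ASHG×1, ASHg×1, AShG×1, AShg×1, AsHG×1, AsHg×1, AshG×1, Ashg×1, aSHG×1, aSHg×1, aShG×1, aShg×1, asHG×1, asHg×1, ashG×1, ashg×1
AASsHhGg×AaSsHhGg grid (16·16=256): AASSHHGG=2 AASSHHGg=4 AASSHHgg=2 AASSHhGG=4 AASSHhGg=8 AASSHhgg=4 AASShhGG=2 AASShhGg=4 AASShhgg=2 AASsHHGG=4 AASsHHGg=8 AASsHHgg=4 AASsHhGG=8 AASsHhGg=16 AASsHhgg=8 AASshhGG=4 AASshhGg=8 AASshhgg=4 AAssHHGG=2 AAssHHGg=4 AAssHHgg=2 AAssHhGG=4 AAssHhGg=8 AAssHhgg=4 AAsshhGG=2 AAsshhGg=4 AAsshhgg=2 AaSSHHGG=2 AaSSHHGg=4 AaSSHHgg=2 AaSSHhGG=4 AaSSHhGg=8 AaSSHhgg=4 AaSShhGG=2 AaSShhGg=4 AaSShhgg=2 AaSsHHGG=4 AaSsHHGg=8 AaSsHHgg=4 AaSsHhGG=8 AaSsHhGg=16 AaSsHhgg=8 AaSshhGG=4 AaSshhGg=8 AaSshhgg=4 AassHHGG=2 AassHHGg=4 AassHHgg=2 AassHhGG=4 AassHhGg=8 AassHhgg=4 AasshhGG=2 AasshhGg=4 Aasshhgg=2
AASshhGg hits 8/256; gcd=8; 8÷8/256÷8 = 1/32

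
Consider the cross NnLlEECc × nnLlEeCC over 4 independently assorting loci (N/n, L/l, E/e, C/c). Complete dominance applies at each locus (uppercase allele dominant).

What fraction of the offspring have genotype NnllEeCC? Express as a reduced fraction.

NnLlEECc gametes: NLEC×2, NLEc×2, NlEC×2, NlEc×2, nLEC×2, nLEc×2, nlEC×2, nlEc×2
nnLlEeCC gametes: nLEC×4, nLeC×4, nlEC×4, nleC×4
NnLlEECc×nnLlEeCC grid (16·16=256): NnLLEECC=8 NnLLEECc=8 NnLLEeCC=8 NnLLEeCc=8 NnLlEECC=16 NnLlEECc=16 NnLlEeCC=16 NnLlEeCc=16 NnllEECC=8 NnllEECc=8 NnllEeCC=8 NnllEeCc=8 nnLLEECC=8 nnLLEECc=8 nnLLEeCC=8 nnLLEeCc=8 nnLlEECC=16 nnLlEECc=16 nnLlEeCC=16 nnLlEeCc=16 nnllEECC=8 nnllEECc=8 nnllEeCC=8 nnllEeCc=8
NnllEeCC hits 8/256; gcd=8; 8÷8/256÷8 = 1/32

P(NnllEeCC) = 1/32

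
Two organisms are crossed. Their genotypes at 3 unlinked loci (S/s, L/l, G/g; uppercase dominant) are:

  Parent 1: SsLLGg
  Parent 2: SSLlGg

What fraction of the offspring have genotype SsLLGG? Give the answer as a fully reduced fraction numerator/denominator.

SsLLGg gametes: SLG×2, SLg×2, sLG×2, sLg×2
SSLlGg gametes: SLG×2, SLg×2, SlG×2, Slg×2
SsLLGg×SSLlGg grid (8·8=64): SSLLGG=4 SSLLGg=8 SSLLgg=4 SSLlGG=4 SSLlGg=8 SSLlgg=4 SsLLGG=4 SsLLGg=8 SsLLgg=4 SsLlGG=4 SsLlGg=8 SsLlgg=4
SsLLGG hits 4/64; gcd=4; 4÷4/64÷4 = 1/16

P(SsLLGG) = 1/16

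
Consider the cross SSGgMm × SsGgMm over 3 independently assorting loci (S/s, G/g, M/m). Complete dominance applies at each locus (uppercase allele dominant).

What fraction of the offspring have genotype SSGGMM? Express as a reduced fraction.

SSGgMm gametes: SGM×2, SGm×2, SgM×2, Sgm×2
SsGgMm gametes: SGM×1, SGm×1, SgM×1, Sgm×1, sGM×1, sGm×1, sgM×1, sgm×1
SSGgMm×SsGgMm grid (8·8=64): SSGGMM=2 SSGGMm=4 SSGGmm=2 SSGgMM=4 SSGgMm=8 SSGgmm=4 SSggMM=2 SSggMm=4 SSggmm=2 SsGGMM=2 SsGGMm=4 SsGGmm=2 SsGgMM=4 SsGgMm=8 SsGgmm=4 SsggMM=2 SsggMm=4 Ssggmm=2
SSGGMM hits 2/64; gcd=2; 2÷2/64÷2 = 1/32

P(SSGGMM) = 1/32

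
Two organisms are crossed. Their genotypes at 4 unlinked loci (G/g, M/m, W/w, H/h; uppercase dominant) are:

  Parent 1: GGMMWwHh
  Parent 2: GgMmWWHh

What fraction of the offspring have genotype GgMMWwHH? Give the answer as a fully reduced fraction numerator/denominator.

GGMMWwHh gametes: GMWH×4, GMWh×4, GMwH×4, GMwh×4
GgMmWWHh gametes: GMWH×2, GMWh×2, GmWH×2, GmWh×2, gMWH×2, gMWh×2, gmWH×2, gmWh×2
GGMMWwHh×GgMmWWHh grid (16·16=256): GGMMWWHH=8 GGMMWWHh=16 GGMMWWhh=8 GGMMWwHH=8 GGMMWwHh=16 GGMMWwhh=8 GGMmWWHH=8 GGMmWWHh=16 GGMmWWhh=8 GGMmWwHH=8 GGMmWwHh=16 GGMmWwhh=8 GgMMWWHH=8 GgMMWWHh=16 GgMMWWhh=8 GgMMWwHH=8 GgMMWwHh=16 GgMMWwhh=8 GgMmWWHH=8 GgMmWWHh=16 GgMmWWhh=8 GgMmWwHH=8 GgMmWwHh=16 GgMmWwhh=8
GgMMWwHH hits 8/256; gcd=8; 8÷8/256÷8 = 1/32

P(GgMMWwHH) = 1/32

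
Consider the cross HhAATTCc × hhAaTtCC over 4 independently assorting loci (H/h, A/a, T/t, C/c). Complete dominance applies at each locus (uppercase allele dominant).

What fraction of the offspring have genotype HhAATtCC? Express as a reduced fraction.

P(HhAATtCC) = 1/16

HhAATTCc gametes: HATC×4, HATc×4, hATC×4, hATc×4
hhAaTtCC gametes: hATC×4, hAtC×4, haTC×4, hatC×4
HhAATTCc×hhAaTtCC grid (16·16=256): HhAATTCC=16 HhAATTCc=16 HhAATtCC=16 HhAATtCc=16 HhAaTTCC=16 HhAaTTCc=16 HhAaTtCC=16 HhAaTtCc=16 hhAATTCC=16 hhAATTCc=16 hhAATtCC=16 hhAATtCc=16 hhAaTTCC=16 hhAaTTCc=16 hhAaTtCC=16 hhAaTtCc=16
HhAATtCC hits 16/256; gcd=16; 16÷16/256÷16 = 1/16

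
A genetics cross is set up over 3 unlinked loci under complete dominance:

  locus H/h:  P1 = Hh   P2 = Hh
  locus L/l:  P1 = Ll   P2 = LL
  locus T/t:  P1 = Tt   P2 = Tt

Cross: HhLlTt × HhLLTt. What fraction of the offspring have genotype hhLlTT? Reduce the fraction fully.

HhLlTt gametes: HLT×1, HLt×1, HlT×1, Hlt×1, hLT×1, hLt×1, hlT×1, hlt×1
HhLLTt gametes: HLT×2, HLt×2, hLT×2, hLt×2
HhLlTt×HhLLTt grid (8·8=64): HHLLTT=2 HHLLTt=4 HHLLtt=2 HHLlTT=2 HHLlTt=4 HHLltt=2 HhLLTT=4 HhLLTt=8 HhLLtt=4 HhLlTT=4 HhLlTt=8 HhLltt=4 hhLLTT=2 hhLLTt=4 hhLLtt=2 hhLlTT=2 hhLlTt=4 hhLltt=2
hhLlTT hits 2/64; gcd=2; 2÷2/64÷2 = 1/32

P(hhLlTT) = 1/32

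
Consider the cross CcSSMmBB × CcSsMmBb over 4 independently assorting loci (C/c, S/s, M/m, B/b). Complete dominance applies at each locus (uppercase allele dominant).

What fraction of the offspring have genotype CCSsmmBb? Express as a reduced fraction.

P(CCSsmmBb) = 1/64

CcSSMmBB gametes: CSMB×4, CSmB×4, cSMB×4, cSmB×4
CcSsMmBb gametes: CSMB×1, CSMb×1, CSmB×1, CSmb×1, CsMB×1, CsMb×1, CsmB×1, Csmb×1, cSMB×1, cSMb×1, cSmB×1, cSmb×1, csMB×1, csMb×1, csmB×1, csmb×1
CcSSMmBB×CcSsMmBb grid (16·16=256): CCSSMMBB=4 CCSSMMBb=4 CCSSMmBB=8 CCSSMmBb=8 CCSSmmBB=4 CCSSmmBb=4 CCSsMMBB=4 CCSsMMBb=4 CCSsMmBB=8 CCSsMmBb=8 CCSsmmBB=4 CCSsmmBb=4 CcSSMMBB=8 CcSSMMBb=8 CcSSMmBB=16 CcSSMmBb=16 CcSSmmBB=8 CcSSmmBb=8 CcSsMMBB=8 CcSsMMBb=8 CcSsMmBB=16 CcSsMmBb=16 CcSsmmBB=8 CcSsmmBb=8 ccSSMMBB=4 ccSSMMBb=4 ccSSMmBB=8 ccSSMmBb=8 ccSSmmBB=4 ccSSmmBb=4 ccSsMMBB=4 ccSsMMBb=4 ccSsMmBB=8 ccSsMmBb=8 ccSsmmBB=4 ccSsmmBb=4
CCSsmmBb hits 4/256; gcd=4; 4÷4/256÷4 = 1/64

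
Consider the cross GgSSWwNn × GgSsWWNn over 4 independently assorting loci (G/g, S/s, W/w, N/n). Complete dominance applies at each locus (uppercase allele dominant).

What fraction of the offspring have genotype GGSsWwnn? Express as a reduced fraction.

P(GGSsWwnn) = 1/64

GgSSWwNn gametes: GSWN×2, GSWn×2, GSwN×2, GSwn×2, gSWN×2, gSWn×2, gSwN×2, gSwn×2
GgSsWWNn gametes: GSWN×2, GSWn×2, GsWN×2, GsWn×2, gSWN×2, gSWn×2, gsWN×2, gsWn×2
GgSSWwNn×GgSsWWNn grid (16·16=256): GGSSWWNN=4 GGSSWWNn=8 GGSSWWnn=4 GGSSWwNN=4 GGSSWwNn=8 GGSSWwnn=4 GGSsWWNN=4 GGSsWWNn=8 GGSsWWnn=4 GGSsWwNN=4 GGSsWwNn=8 GGSsWwnn=4 GgSSWWNN=8 GgSSWWNn=16 GgSSWWnn=8 GgSSWwNN=8 GgSSWwNn=16 GgSSWwnn=8 GgSsWWNN=8 GgSsWWNn=16 GgSsWWnn=8 GgSsWwNN=8 GgSsWwNn=16 GgSsWwnn=8 ggSSWWNN=4 ggSSWWNn=8 ggSSWWnn=4 ggSSWwNN=4 ggSSWwNn=8 ggSSWwnn=4 ggSsWWNN=4 ggSsWWNn=8 ggSsWWnn=4 ggSsWwNN=4 ggSsWwNn=8 ggSsWwnn=4
GGSsWwnn hits 4/256; gcd=4; 4÷4/256÷4 = 1/64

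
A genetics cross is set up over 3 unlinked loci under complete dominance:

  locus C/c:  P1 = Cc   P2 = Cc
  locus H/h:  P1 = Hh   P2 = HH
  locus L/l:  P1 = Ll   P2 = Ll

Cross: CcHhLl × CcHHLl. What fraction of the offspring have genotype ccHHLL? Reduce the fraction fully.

P(ccHHLL) = 1/32

CcHhLl gametes: CHL×1, CHl×1, ChL×1, Chl×1, cHL×1, cHl×1, chL×1, chl×1
CcHHLl gametes: CHL×2, CHl×2, cHL×2, cHl×2
CcHhLl×CcHHLl grid (8·8=64): CCHHLL=2 CCHHLl=4 CCHHll=2 CCHhLL=2 CCHhLl=4 CCHhll=2 CcHHLL=4 CcHHLl=8 CcHHll=4 CcHhLL=4 CcHhLl=8 CcHhll=4 ccHHLL=2 ccHHLl=4 ccHHll=2 ccHhLL=2 ccHhLl=4 ccHhll=2
ccHHLL hits 2/64; gcd=2; 2÷2/64÷2 = 1/32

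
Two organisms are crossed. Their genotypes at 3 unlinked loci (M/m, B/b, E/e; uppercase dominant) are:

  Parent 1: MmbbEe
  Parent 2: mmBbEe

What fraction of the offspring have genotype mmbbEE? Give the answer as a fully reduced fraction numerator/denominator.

MmbbEe gametes: MbE×2, Mbe×2, mbE×2, mbe×2
mmBbEe gametes: mBE×2, mBe×2, mbE×2, mbe×2
MmbbEe×mmBbEe grid (8·8=64): MmBbEE=4 MmBbEe=8 MmBbee=4 MmbbEE=4 MmbbEe=8 Mmbbee=4 mmBbEE=4 mmBbEe=8 mmBbee=4 mmbbEE=4 mmbbEe=8 mmbbee=4
mmbbEE hits 4/64; gcd=4; 4÷4/64÷4 = 1/16

P(mmbbEE) = 1/16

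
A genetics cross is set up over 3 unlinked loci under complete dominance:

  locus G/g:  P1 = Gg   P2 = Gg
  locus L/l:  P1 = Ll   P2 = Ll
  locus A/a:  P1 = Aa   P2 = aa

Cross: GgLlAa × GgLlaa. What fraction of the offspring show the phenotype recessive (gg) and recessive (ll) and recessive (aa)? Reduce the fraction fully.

P(gg ll aa) = 1/32

GgLlAa gametes: GLA×1, GLa×1, GlA×1, Gla×1, gLA×1, gLa×1, glA×1, gla×1
GgLlaa gametes: GLa×2, Gla×2, gLa×2, gla×2
GgLlAa×GgLlaa grid (8·8=64): GGLLAa=2 GGLLaa=2 GGLlAa=4 GGLlaa=4 GGllAa=2 GGllaa=2 GgLLAa=4 GgLLaa=4 GgLlAa=8 GgLlaa=8 GgllAa=4 Ggllaa=4 ggLLAa=2 ggLLaa=2 ggLlAa=4 ggLlaa=4 ggllAa=2 ggllaa=2
gg ll aa hits 2/64; gcd=2; 2÷2/64÷2 = 1/32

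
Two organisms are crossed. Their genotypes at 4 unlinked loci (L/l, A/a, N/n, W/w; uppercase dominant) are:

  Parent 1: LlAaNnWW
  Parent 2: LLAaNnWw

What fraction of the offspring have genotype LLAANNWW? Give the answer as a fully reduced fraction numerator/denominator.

P(LLAANNWW) = 1/64

LlAaNnWW gametes: LANW×2, LAnW×2, LaNW×2, LanW×2, lANW×2, lAnW×2, laNW×2, lanW×2
LLAaNnWw gametes: LANW×2, LANw×2, LAnW×2, LAnw×2, LaNW×2, LaNw×2, LanW×2, Lanw×2
LlAaNnWW×LLAaNnWw grid (16·16=256): LLAANNWW=4 LLAANNWw=4 LLAANnWW=8 LLAANnWw=8 LLAAnnWW=4 LLAAnnWw=4 LLAaNNWW=8 LLAaNNWw=8 LLAaNnWW=16 LLAaNnWw=16 LLAannWW=8 LLAannWw=8 LLaaNNWW=4 LLaaNNWw=4 LLaaNnWW=8 LLaaNnWw=8 LLaannWW=4 LLaannWw=4 LlAANNWW=4 LlAANNWw=4 LlAANnWW=8 LlAANnWw=8 LlAAnnWW=4 LlAAnnWw=4 LlAaNNWW=8 LlAaNNWw=8 LlAaNnWW=16 LlAaNnWw=16 LlAannWW=8 LlAannWw=8 LlaaNNWW=4 LlaaNNWw=4 LlaaNnWW=8 LlaaNnWw=8 LlaannWW=4 LlaannWw=4
LLAANNWW hits 4/256; gcd=4; 4÷4/256÷4 = 1/64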